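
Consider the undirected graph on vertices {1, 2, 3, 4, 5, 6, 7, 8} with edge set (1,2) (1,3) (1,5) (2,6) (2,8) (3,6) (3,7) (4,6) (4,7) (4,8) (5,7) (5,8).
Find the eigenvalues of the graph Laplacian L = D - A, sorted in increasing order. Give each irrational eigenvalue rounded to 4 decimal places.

[0, 2, 2, 2, 4, 4, 4, 6]

Each diagonal entry of L is the vertex degree and each off-diagonal entry is -1 where an edge is present, 0 otherwise; in the order [1, 2, 3, 4, 5, 6, 7, 8] the diagonal is [3, 3, 3, 3, 3, 3, 3, 3]. Diagonalising L (or applying a numerical eigensolver to the 8x8 matrix) gives the spectrum above. There is one zero in the spectrum, matching the 1 component.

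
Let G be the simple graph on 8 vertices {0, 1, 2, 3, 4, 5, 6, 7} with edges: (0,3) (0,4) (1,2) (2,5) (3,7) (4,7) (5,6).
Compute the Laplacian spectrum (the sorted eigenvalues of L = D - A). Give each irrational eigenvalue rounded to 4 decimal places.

Reading degrees in the order [0, 1, 2, 3, 4, 5, 6, 7] gives [2, 1, 2, 2, 2, 2, 1, 2]; set D = diag(2, 1, 2, 2, 2, 2, 1, 2) and form L = D - A. Diagonalising L (or applying a numerical eigensolver to the 8x8 matrix) gives the spectrum above. The 2 zero eigenvalues correspond to the 2 connected components. The eigenvalues sum to 14, which equals trace(L) = 2|E|. The largest eigenvalue, 4, is at most the vertex count 8.

[0, 0, 0.5858, 2, 2, 2, 3.4142, 4]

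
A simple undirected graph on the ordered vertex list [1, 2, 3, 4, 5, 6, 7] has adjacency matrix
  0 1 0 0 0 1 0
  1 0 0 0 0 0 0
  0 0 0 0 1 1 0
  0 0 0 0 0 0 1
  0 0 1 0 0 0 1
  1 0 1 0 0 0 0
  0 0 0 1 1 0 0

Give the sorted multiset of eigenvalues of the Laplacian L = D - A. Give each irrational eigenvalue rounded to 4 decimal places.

[0, 0.1981, 0.7530, 1.5550, 2.4450, 3.2470, 3.8019]

Each diagonal entry of L is the vertex degree and each off-diagonal entry is -1 where an edge is present, 0 otherwise; in the order [1, 2, 3, 4, 5, 6, 7] the diagonal is [2, 1, 2, 1, 2, 2, 2]. The multiplicity of 0 as a Laplacian eigenvalue equals the number of connected components. The single zero eigenvalue shows the graph is connected.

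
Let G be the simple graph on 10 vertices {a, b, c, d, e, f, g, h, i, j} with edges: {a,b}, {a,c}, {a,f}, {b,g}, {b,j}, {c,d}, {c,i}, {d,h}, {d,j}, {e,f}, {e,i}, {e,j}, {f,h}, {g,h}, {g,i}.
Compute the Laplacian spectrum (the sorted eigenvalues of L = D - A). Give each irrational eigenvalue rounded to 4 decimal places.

[0, 2, 2, 2, 2, 2, 5, 5, 5, 5]

Each diagonal entry of L is the vertex degree and each off-diagonal entry is -1 where an edge is present, 0 otherwise; in the order [a, b, c, d, e, f, g, h, i, j] the diagonal is [3, 3, 3, 3, 3, 3, 3, 3, 3, 3]. Diagonalising L (or applying a numerical eigensolver to the 10x10 matrix) gives the spectrum above. The single zero eigenvalue shows the graph is connected. The eigenvalues sum to 30, which equals trace(L) = 2|E|. The largest eigenvalue, 5, is at most the vertex count 10.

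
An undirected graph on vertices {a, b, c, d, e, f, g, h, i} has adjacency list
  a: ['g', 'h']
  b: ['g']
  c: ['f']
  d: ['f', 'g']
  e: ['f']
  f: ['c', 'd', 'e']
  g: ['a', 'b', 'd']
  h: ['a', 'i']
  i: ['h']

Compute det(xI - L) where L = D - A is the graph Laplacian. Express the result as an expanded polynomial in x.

x^9 - 16x^8 + 103x^7 - 344x^6 + 643x^5 - 678x^4 + 384x^3 - 102x^2 + 9x

With the vertex order [a, b, c, d, e, f, g, h, i], the degrees are [2, 1, 1, 2, 1, 3, 3, 2, 1], giving D = diag(2, 1, 1, 2, 1, 3, 3, 2, 1) and L = D - A. L has integer entries, so p(x) = det(xI - L) has integer coefficients. Expanding the determinant yields x^9 - 16x^8 + 103x^7 - 344x^6 + 643x^5 - 678x^4 + 384x^3 - 102x^2 + 9x. The coefficient of x^8 equals -trace(L) = -16, matching the sum of degrees. The eigenvalues sum to 16, which equals trace(L) = 2|E|. There is one zero in the spectrum, matching the 1 component.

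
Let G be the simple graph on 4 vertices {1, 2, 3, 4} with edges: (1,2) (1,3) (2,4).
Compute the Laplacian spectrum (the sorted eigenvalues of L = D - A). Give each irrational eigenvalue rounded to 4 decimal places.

[0, 0.5858, 2, 3.4142]

Reading degrees in the order [1, 2, 3, 4] gives [2, 2, 1, 1]; set D = diag(2, 2, 1, 1) and form L = D - A. The multiplicity of 0 as a Laplacian eigenvalue equals the number of connected components. There is one zero in the spectrum, matching the 1 component.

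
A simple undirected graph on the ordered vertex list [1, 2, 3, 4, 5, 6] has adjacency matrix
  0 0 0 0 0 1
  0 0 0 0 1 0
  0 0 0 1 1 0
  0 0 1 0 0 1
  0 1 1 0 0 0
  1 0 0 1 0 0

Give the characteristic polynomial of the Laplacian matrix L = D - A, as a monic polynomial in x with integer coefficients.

Reading degrees in the order [1, 2, 3, 4, 5, 6] gives [1, 1, 2, 2, 2, 2]; set D = diag(1, 1, 2, 2, 2, 2) and form L = D - A. L has integer entries, so p(x) = det(xI - L) has integer coefficients. Expanding the determinant yields x^6 - 10x^5 + 36x^4 - 56x^3 + 35x^2 - 6x. Since p(0) = det(-L) = 0, x divides p(x). The eigenvalues sum to 10, which equals trace(L) = 2|E|.

x^6 - 10x^5 + 36x^4 - 56x^3 + 35x^2 - 6x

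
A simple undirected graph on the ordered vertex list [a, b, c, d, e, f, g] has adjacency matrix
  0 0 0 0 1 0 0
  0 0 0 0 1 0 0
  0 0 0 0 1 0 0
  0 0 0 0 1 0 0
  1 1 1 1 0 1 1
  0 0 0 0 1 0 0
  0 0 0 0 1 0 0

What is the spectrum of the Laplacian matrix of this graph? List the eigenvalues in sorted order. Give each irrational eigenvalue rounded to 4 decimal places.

Reading degrees in the order [a, b, c, d, e, f, g] gives [1, 1, 1, 1, 6, 1, 1]; set D = diag(1, 1, 1, 1, 6, 1, 1) and form L = D - A. The multiplicity of 0 as a Laplacian eigenvalue equals the number of connected components. The single zero eigenvalue shows the graph is connected. By the matrix-tree theorem the graph has (1/7) * product of the nonzero eigenvalues = 1 spanning tree. There is one zero in the spectrum, matching the 1 component.

[0, 1, 1, 1, 1, 1, 7]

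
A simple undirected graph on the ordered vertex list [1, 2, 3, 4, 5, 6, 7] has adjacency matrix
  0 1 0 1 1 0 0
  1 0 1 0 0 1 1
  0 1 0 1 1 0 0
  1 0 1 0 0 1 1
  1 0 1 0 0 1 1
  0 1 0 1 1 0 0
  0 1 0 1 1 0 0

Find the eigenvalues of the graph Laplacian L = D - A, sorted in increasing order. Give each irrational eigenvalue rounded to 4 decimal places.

[0, 3, 3, 3, 4, 4, 7]

Each diagonal entry of L is the vertex degree and each off-diagonal entry is -1 where an edge is present, 0 otherwise; in the order [1, 2, 3, 4, 5, 6, 7] the diagonal is [3, 4, 3, 4, 4, 3, 3]. Diagonalising L (or applying a numerical eigensolver to the 7x7 matrix) gives the spectrum above. There is one zero in the spectrum, matching the 1 component. The largest eigenvalue, 7, is at most the vertex count 7.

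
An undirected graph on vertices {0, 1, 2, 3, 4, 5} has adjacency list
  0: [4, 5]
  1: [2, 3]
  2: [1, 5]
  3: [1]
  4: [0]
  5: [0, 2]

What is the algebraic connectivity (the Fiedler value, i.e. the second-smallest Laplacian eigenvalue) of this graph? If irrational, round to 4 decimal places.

With the vertex order [0, 1, 2, 3, 4, 5], the degrees are [2, 2, 2, 1, 1, 2], giving D = diag(2, 2, 2, 1, 1, 2) and L = D - A. The smallest Laplacian eigenvalue is always 0. The next one, lambda_2 = 0.2679, measures how hard the graph is to disconnect: larger values mean better connectivity. The largest eigenvalue, 3.7321, is at most the vertex count 6.

0.2679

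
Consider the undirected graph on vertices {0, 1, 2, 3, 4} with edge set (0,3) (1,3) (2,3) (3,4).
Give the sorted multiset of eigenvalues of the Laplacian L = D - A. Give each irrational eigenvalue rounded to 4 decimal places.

Reading degrees in the order [0, 1, 2, 3, 4] gives [1, 1, 1, 4, 1]; set D = diag(1, 1, 1, 4, 1) and form L = D - A. The multiplicity of 0 as a Laplacian eigenvalue equals the number of connected components. The single zero eigenvalue shows the graph is connected. The eigenvalues sum to 8, which equals trace(L) = 2|E|. There is one zero in the spectrum, matching the 1 component.

[0, 1, 1, 1, 5]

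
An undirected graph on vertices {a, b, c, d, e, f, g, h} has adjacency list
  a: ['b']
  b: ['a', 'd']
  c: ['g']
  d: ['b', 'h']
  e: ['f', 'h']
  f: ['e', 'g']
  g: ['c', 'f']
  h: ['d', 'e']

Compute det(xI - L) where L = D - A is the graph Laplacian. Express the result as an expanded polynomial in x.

x^8 - 14x^7 + 78x^6 - 220x^5 + 330x^4 - 252x^3 + 84x^2 - 8x

With the vertex order [a, b, c, d, e, f, g, h], the degrees are [1, 2, 1, 2, 2, 2, 2, 2], giving D = diag(1, 2, 1, 2, 2, 2, 2, 2) and L = D - A. L has integer entries, so p(x) = det(xI - L) has integer coefficients. Expanding the determinant yields x^8 - 14x^7 + 78x^6 - 220x^5 + 330x^4 - 252x^3 + 84x^2 - 8x. The coefficient of x^7 equals -trace(L) = -14, matching the sum of degrees. The largest eigenvalue, 3.8478, is at most the vertex count 8.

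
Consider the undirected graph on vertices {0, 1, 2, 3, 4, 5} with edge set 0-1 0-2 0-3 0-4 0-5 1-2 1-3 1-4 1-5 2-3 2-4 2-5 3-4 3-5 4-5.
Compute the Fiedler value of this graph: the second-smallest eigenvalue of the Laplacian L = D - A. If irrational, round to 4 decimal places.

Each diagonal entry of L is the vertex degree and each off-diagonal entry is -1 where an edge is present, 0 otherwise; in the order [0, 1, 2, 3, 4, 5] the diagonal is [5, 5, 5, 5, 5, 5]. The smallest Laplacian eigenvalue is always 0. The next one, lambda_2 = 6, measures how hard the graph is to disconnect: larger values mean better connectivity. The eigenvalues sum to 30, which equals trace(L) = 2|E|.

6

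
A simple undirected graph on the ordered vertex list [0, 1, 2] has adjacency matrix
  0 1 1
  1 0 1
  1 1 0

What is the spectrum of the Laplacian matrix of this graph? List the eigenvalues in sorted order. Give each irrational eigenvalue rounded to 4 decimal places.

Each diagonal entry of L is the vertex degree and each off-diagonal entry is -1 where an edge is present, 0 otherwise; in the order [0, 1, 2] the diagonal is [2, 2, 2]. Diagonalising L (or applying a numerical eigensolver to the 3x3 matrix) gives the spectrum above. The single zero eigenvalue shows the graph is connected.

[0, 3, 3]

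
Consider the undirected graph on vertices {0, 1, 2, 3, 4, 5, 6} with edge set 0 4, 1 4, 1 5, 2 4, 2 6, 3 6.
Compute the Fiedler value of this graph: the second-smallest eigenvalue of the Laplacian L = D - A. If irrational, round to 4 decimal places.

0.2603

Reading degrees in the order [0, 1, 2, 3, 4, 5, 6] gives [1, 2, 2, 1, 3, 1, 2]; set D = diag(1, 2, 2, 1, 3, 1, 2) and form L = D - A. The smallest Laplacian eigenvalue is always 0. The next one, lambda_2 = 0.2603, measures how hard the graph is to disconnect: larger values mean better connectivity. There is one zero in the spectrum, matching the 1 component.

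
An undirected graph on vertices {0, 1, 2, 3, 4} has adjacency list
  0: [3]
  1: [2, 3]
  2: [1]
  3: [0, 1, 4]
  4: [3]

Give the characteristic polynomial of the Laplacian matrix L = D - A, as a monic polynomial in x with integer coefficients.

Each diagonal entry of L is the vertex degree and each off-diagonal entry is -1 where an edge is present, 0 otherwise; in the order [0, 1, 2, 3, 4] the diagonal is [1, 2, 1, 3, 1]. Computing det(xI - L) by cofactor expansion (or equivalently via sum-over-permutations) gives x^5 - 8x^4 + 20x^3 - 18x^2 + 5x. The coefficient of x^4 equals -trace(L) = -8, matching the sum of degrees. The eigenvalues sum to 8, which equals trace(L) = 2|E|.

x^5 - 8x^4 + 20x^3 - 18x^2 + 5x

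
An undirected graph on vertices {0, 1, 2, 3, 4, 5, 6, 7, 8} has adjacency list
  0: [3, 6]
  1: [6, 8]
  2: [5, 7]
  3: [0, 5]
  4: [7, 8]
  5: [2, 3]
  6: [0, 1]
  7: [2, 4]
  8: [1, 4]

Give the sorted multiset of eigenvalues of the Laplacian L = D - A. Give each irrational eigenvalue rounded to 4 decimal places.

[0, 0.4679, 0.4679, 1.6527, 1.6527, 3, 3, 3.8794, 3.8794]

Each diagonal entry of L is the vertex degree and each off-diagonal entry is -1 where an edge is present, 0 otherwise; in the order [0, 1, 2, 3, 4, 5, 6, 7, 8] the diagonal is [2, 2, 2, 2, 2, 2, 2, 2, 2]. Since every row of L sums to 0, the all-ones vector is in the kernel and 0 is an eigenvalue. By the matrix-tree theorem the graph has (1/9) * product of the nonzero eigenvalues = 9 spanning trees.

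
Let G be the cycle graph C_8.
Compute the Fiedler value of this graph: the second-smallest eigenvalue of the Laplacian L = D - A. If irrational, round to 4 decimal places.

0.5858

The graph has 8 vertices and degree multiset [2, 2, 2, 2, 2, 2, 2, 2]; D is the diagonal matrix of degrees and L = D - A. The sorted Laplacian eigenvalues are [0, 0.5858, 0.5858, 2, 2, 3.4142, 3.4142, 4]; the algebraic connectivity is the second entry, 0.5858. The eigenvalues sum to 16, which equals trace(L) = 2|E|.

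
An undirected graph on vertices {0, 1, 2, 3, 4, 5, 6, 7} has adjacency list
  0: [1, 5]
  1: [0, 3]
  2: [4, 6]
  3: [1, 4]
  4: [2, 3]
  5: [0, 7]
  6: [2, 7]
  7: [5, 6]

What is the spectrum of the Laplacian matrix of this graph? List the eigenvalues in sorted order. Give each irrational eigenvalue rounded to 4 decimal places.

[0, 0.5858, 0.5858, 2, 2, 3.4142, 3.4142, 4]

With the vertex order [0, 1, 2, 3, 4, 5, 6, 7], the degrees are [2, 2, 2, 2, 2, 2, 2, 2], giving D = diag(2, 2, 2, 2, 2, 2, 2, 2) and L = D - A. Since every row of L sums to 0, the all-ones vector is in the kernel and 0 is an eigenvalue. The eigenvalues sum to 16, which equals trace(L) = 2|E|.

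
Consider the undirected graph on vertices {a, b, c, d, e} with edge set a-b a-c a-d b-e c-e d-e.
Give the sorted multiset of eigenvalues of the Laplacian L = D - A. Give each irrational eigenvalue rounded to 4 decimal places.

Each diagonal entry of L is the vertex degree and each off-diagonal entry is -1 where an edge is present, 0 otherwise; in the order [a, b, c, d, e] the diagonal is [3, 2, 2, 2, 3]. Since every row of L sums to 0, the all-ones vector is in the kernel and 0 is an eigenvalue. The largest eigenvalue, 5, is at most the vertex count 5.

[0, 2, 2, 3, 5]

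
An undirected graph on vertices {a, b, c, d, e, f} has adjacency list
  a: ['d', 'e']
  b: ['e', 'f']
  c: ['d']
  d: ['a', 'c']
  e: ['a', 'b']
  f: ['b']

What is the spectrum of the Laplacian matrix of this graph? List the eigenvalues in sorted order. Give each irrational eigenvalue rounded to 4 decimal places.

Each diagonal entry of L is the vertex degree and each off-diagonal entry is -1 where an edge is present, 0 otherwise; in the order [a, b, c, d, e, f] the diagonal is [2, 2, 1, 2, 2, 1]. Since every row of L sums to 0, the all-ones vector is in the kernel and 0 is an eigenvalue. By the matrix-tree theorem the graph has (1/6) * product of the nonzero eigenvalues = 1 spanning tree. The largest eigenvalue, 3.7321, is at most the vertex count 6.

[0, 0.2679, 1, 2, 3, 3.7321]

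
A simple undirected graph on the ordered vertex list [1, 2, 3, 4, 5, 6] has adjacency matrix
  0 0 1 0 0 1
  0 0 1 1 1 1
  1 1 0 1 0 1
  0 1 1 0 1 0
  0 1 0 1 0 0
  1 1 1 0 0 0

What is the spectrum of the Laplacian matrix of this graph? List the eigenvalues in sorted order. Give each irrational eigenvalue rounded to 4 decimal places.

Each diagonal entry of L is the vertex degree and each off-diagonal entry is -1 where an edge is present, 0 otherwise; in the order [1, 2, 3, 4, 5, 6] the diagonal is [2, 4, 4, 3, 2, 3]. The multiplicity of 0 as a Laplacian eigenvalue equals the number of connected components. The largest eigenvalue, 5.3429, is at most the vertex count 6. By the matrix-tree theorem the graph has (1/6) * product of the nonzero eigenvalues = 55 spanning trees.

[0, 1.1864, 3, 3.4707, 5, 5.3429]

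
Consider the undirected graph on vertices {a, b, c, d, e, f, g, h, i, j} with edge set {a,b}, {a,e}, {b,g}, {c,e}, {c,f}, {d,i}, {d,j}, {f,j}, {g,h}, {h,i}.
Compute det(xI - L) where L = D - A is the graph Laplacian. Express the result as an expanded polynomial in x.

With the vertex order [a, b, c, d, e, f, g, h, i, j], the degrees are [2, 2, 2, 2, 2, 2, 2, 2, 2, 2], giving D = diag(2, 2, 2, 2, 2, 2, 2, 2, 2, 2) and L = D - A. Computing det(xI - L) by cofactor expansion (or equivalently via sum-over-permutations) gives x^10 - 20x^9 + 170x^8 - 800x^7 + 2275x^6 - 4004x^5 + 4290x^4 - 2640x^3 + 825x^2 - 100x. The coefficient of x^9 equals -trace(L) = -20, matching the sum of degrees. By the matrix-tree theorem the graph has (1/10) * product of the nonzero eigenvalues = 10 spanning trees. The largest eigenvalue, 4, is at most the vertex count 10.

x^10 - 20x^9 + 170x^8 - 800x^7 + 2275x^6 - 4004x^5 + 4290x^4 - 2640x^3 + 825x^2 - 100x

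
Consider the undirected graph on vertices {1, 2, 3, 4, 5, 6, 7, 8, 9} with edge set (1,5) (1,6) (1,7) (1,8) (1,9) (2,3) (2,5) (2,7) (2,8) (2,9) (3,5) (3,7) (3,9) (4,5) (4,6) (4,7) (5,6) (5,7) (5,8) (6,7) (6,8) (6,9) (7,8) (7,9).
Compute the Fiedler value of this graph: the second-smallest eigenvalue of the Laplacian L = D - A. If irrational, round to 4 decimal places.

2.7473

Each diagonal entry of L is the vertex degree and each off-diagonal entry is -1 where an edge is present, 0 otherwise; in the order [1, 2, 3, 4, 5, 6, 7, 8, 9] the diagonal is [5, 5, 4, 3, 7, 6, 8, 5, 5]. Computing the eigenvalues of L and sorting gives [0, 2.7473, 3.6898, 4.8047, 5.5911, 6.5595, 7.2265, 8.3811, 9]. The Fiedler value lambda_2 = 2.7473 is strictly positive, so the graph is connected. The eigenvalues sum to 48, which equals trace(L) = 2|E|.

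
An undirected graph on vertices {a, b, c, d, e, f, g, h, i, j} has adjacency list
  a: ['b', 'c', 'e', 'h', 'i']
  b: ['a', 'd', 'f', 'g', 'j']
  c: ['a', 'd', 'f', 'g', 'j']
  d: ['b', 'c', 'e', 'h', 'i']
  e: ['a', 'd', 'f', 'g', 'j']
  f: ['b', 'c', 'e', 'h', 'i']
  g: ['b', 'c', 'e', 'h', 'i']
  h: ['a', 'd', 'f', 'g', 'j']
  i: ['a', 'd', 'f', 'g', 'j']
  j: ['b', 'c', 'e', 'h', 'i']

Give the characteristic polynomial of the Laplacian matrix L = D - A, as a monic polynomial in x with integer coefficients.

With the vertex order [a, b, c, d, e, f, g, h, i, j], the degrees are [5, 5, 5, 5, 5, 5, 5, 5, 5, 5], giving D = diag(5, 5, 5, 5, 5, 5, 5, 5, 5, 5) and L = D - A. Computing det(xI - L) by cofactor expansion (or equivalently via sum-over-permutations) gives x^10 - 50x^9 + 1100x^8 - 14000x^7 + 113750x^6 - 612500x^5 + 2187500x^4 - 5000000x^3 + 6640625x^2 - 3906250x. The coefficient of x^9 equals -trace(L) = -50, matching the sum of degrees. There is one zero in the spectrum, matching the 1 component.

x^10 - 50x^9 + 1100x^8 - 14000x^7 + 113750x^6 - 612500x^5 + 2187500x^4 - 5000000x^3 + 6640625x^2 - 3906250x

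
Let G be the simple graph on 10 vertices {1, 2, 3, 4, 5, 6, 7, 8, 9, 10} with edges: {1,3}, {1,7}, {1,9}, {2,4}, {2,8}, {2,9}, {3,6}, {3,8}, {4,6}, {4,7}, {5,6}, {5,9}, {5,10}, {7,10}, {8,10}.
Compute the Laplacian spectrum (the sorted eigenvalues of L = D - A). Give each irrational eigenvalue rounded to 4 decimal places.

[0, 2, 2, 2, 2, 2, 5, 5, 5, 5]

With the vertex order [1, 2, 3, 4, 5, 6, 7, 8, 9, 10], the degrees are [3, 3, 3, 3, 3, 3, 3, 3, 3, 3], giving D = diag(3, 3, 3, 3, 3, 3, 3, 3, 3, 3) and L = D - A. The multiplicity of 0 as a Laplacian eigenvalue equals the number of connected components. The single zero eigenvalue shows the graph is connected. The largest eigenvalue, 5, is at most the vertex count 10. There is one zero in the spectrum, matching the 1 component.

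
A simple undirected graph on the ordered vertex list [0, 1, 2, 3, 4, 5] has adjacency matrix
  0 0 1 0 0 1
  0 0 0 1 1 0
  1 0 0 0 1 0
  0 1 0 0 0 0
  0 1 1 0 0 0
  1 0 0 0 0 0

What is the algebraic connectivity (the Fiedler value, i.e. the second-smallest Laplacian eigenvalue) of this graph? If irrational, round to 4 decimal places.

Reading degrees in the order [0, 1, 2, 3, 4, 5] gives [2, 2, 2, 1, 2, 1]; set D = diag(2, 2, 2, 1, 2, 1) and form L = D - A. The sorted Laplacian eigenvalues are [0, 0.2679, 1, 2, 3, 3.7321]; the algebraic connectivity is the second entry, 0.2679. There is one zero in the spectrum, matching the 1 component.

0.2679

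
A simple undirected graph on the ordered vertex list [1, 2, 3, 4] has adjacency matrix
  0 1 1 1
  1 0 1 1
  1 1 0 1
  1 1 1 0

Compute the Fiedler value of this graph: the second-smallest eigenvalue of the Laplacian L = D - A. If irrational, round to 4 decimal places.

Each diagonal entry of L is the vertex degree and each off-diagonal entry is -1 where an edge is present, 0 otherwise; in the order [1, 2, 3, 4] the diagonal is [3, 3, 3, 3]. Computing the eigenvalues of L and sorting gives [0, 4, 4, 4]. The Fiedler value lambda_2 = 4 is strictly positive, so the graph is connected. There is one zero in the spectrum, matching the 1 component.

4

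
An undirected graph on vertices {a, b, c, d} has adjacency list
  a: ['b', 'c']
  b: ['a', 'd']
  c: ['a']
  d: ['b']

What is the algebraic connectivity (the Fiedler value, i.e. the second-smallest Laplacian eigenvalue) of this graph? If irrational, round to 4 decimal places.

0.5858

With the vertex order [a, b, c, d], the degrees are [2, 2, 1, 1], giving D = diag(2, 2, 1, 1) and L = D - A. Computing the eigenvalues of L and sorting gives [0, 0.5858, 2, 3.4142]. The Fiedler value lambda_2 = 0.5858 is strictly positive, so the graph is connected.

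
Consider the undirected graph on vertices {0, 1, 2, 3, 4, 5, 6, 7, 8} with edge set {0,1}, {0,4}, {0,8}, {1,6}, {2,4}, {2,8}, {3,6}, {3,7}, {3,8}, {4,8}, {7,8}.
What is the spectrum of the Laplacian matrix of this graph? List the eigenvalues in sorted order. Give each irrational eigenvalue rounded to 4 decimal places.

Reading degrees in the order [0, 1, 2, 3, 4, 5, 6, 7, 8] gives [3, 2, 2, 3, 3, 0, 2, 2, 5]; set D = diag(3, 2, 2, 3, 3, 0, 2, 2, 5) and form L = D - A. Diagonalising L (or applying a numerical eigensolver to the 9x9 matrix) gives the spectrum above. The 2 zero eigenvalues correspond to the 2 connected components.

[0, 0, 0.9018, 1.2276, 2.2161, 3.0751, 4, 4.4679, 6.1115]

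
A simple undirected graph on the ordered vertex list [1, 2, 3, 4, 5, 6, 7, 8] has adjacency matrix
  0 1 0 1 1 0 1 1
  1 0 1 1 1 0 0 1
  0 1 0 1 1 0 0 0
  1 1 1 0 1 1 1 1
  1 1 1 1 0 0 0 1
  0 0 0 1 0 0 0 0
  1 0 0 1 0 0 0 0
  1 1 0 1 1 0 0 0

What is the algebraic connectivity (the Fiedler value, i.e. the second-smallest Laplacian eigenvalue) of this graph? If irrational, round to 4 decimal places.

1

With the vertex order [1, 2, 3, 4, 5, 6, 7, 8], the degrees are [5, 5, 3, 7, 5, 1, 2, 4], giving D = diag(5, 5, 3, 7, 5, 1, 2, 4) and L = D - A. Computing the eigenvalues of L and sorting gives [0, 1, 1.8929, 3.2123, 5.5262, 6, 6.3686, 8]. The Fiedler value lambda_2 = 1 is strictly positive, so the graph is connected.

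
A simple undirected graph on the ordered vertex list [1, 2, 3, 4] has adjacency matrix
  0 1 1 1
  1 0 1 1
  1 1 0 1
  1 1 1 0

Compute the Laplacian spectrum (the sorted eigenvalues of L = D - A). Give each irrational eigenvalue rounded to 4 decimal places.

[0, 4, 4, 4]

With the vertex order [1, 2, 3, 4], the degrees are [3, 3, 3, 3], giving D = diag(3, 3, 3, 3) and L = D - A. Since every row of L sums to 0, the all-ones vector is in the kernel and 0 is an eigenvalue. The largest eigenvalue, 4, is at most the vertex count 4.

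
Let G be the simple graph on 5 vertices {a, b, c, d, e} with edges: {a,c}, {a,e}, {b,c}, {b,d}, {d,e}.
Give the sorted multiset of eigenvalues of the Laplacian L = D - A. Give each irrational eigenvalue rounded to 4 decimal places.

Each diagonal entry of L is the vertex degree and each off-diagonal entry is -1 where an edge is present, 0 otherwise; in the order [a, b, c, d, e] the diagonal is [2, 2, 2, 2, 2]. Diagonalising L (or applying a numerical eigensolver to the 5x5 matrix) gives the spectrum above. The single zero eigenvalue shows the graph is connected. The eigenvalues sum to 10, which equals trace(L) = 2|E|. There is one zero in the spectrum, matching the 1 component.

[0, 1.3820, 1.3820, 3.6180, 3.6180]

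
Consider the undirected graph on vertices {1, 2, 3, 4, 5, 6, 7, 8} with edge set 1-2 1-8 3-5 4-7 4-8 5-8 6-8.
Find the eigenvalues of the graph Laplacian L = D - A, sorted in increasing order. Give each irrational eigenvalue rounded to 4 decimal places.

[0, 0.3820, 0.3820, 0.7639, 2, 2.6180, 2.6180, 5.2361]

Each diagonal entry of L is the vertex degree and each off-diagonal entry is -1 where an edge is present, 0 otherwise; in the order [1, 2, 3, 4, 5, 6, 7, 8] the diagonal is [2, 1, 1, 2, 2, 1, 1, 4]. L is symmetric positive semidefinite, so every eigenvalue is real and nonnegative. There is one zero in the spectrum, matching the 1 component.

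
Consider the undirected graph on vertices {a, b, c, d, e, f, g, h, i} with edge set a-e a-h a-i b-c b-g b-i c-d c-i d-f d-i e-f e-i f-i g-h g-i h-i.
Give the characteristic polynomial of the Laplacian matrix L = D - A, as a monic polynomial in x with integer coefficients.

With the vertex order [a, b, c, d, e, f, g, h, i], the degrees are [3, 3, 3, 3, 3, 3, 3, 3, 8], giving D = diag(3, 3, 3, 3, 3, 3, 3, 3, 8) and L = D - A. L has integer entries, so p(x) = det(xI - L) has integer coefficients. Expanding the determinant yields x^9 - 32x^8 + 428x^7 - 3136x^6 + 13786x^5 - 37232x^4 + 60276x^3 - 53424x^2 + 19845x. Since p(0) = det(-L) = 0, x divides p(x). The largest eigenvalue, 9, is at most the vertex count 9.

x^9 - 32x^8 + 428x^7 - 3136x^6 + 13786x^5 - 37232x^4 + 60276x^3 - 53424x^2 + 19845x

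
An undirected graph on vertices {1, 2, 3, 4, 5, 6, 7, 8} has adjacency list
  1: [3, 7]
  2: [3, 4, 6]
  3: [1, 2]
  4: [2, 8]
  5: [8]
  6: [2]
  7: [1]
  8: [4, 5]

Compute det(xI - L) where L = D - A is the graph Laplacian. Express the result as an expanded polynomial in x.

x^8 - 14x^7 + 77x^6 - 212x^5 + 308x^4 - 228x^3 + 75x^2 - 8x

With the vertex order [1, 2, 3, 4, 5, 6, 7, 8], the degrees are [2, 3, 2, 2, 1, 1, 1, 2], giving D = diag(2, 3, 2, 2, 1, 1, 1, 2) and L = D - A. L has integer entries, so p(x) = det(xI - L) has integer coefficients. Expanding the determinant yields x^8 - 14x^7 + 77x^6 - 212x^5 + 308x^4 - 228x^3 + 75x^2 - 8x. The constant term is 0 because L is singular (the all-ones vector lies in its kernel). The largest eigenvalue, 4.3623, is at most the vertex count 8.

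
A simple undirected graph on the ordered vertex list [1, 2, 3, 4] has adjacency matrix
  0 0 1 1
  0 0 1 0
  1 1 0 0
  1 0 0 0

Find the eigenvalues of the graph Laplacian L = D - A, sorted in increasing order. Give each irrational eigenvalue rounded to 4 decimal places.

With the vertex order [1, 2, 3, 4], the degrees are [2, 1, 2, 1], giving D = diag(2, 1, 2, 1) and L = D - A. Since every row of L sums to 0, the all-ones vector is in the kernel and 0 is an eigenvalue. The single zero eigenvalue shows the graph is connected. By the matrix-tree theorem the graph has (1/4) * product of the nonzero eigenvalues = 1 spanning tree. There is one zero in the spectrum, matching the 1 component.

[0, 0.5858, 2, 3.4142]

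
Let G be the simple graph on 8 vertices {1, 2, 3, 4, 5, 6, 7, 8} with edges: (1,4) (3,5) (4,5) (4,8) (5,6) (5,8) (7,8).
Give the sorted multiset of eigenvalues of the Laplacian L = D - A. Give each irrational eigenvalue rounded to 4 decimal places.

Reading degrees in the order [1, 2, 3, 4, 5, 6, 7, 8] gives [1, 0, 1, 3, 4, 1, 1, 3]; set D = diag(1, 0, 1, 3, 4, 1, 1, 3) and form L = D - A. Diagonalising L (or applying a numerical eigensolver to the 8x8 matrix) gives the spectrum above. The 2 zero eigenvalues correspond to the 2 connected components. The largest eigenvalue, 5.1642, is at most the vertex count 8.

[0, 0, 0.6086, 0.6972, 1, 2.2271, 4.3028, 5.1642]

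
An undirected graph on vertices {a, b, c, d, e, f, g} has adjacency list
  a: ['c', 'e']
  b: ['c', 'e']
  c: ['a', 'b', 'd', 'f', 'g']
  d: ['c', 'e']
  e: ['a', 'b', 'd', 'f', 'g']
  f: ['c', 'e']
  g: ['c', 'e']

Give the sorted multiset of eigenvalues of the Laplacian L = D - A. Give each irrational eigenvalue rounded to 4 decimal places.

[0, 2, 2, 2, 2, 5, 7]

Each diagonal entry of L is the vertex degree and each off-diagonal entry is -1 where an edge is present, 0 otherwise; in the order [a, b, c, d, e, f, g] the diagonal is [2, 2, 5, 2, 5, 2, 2]. Since every row of L sums to 0, the all-ones vector is in the kernel and 0 is an eigenvalue. By the matrix-tree theorem the graph has (1/7) * product of the nonzero eigenvalues = 80 spanning trees.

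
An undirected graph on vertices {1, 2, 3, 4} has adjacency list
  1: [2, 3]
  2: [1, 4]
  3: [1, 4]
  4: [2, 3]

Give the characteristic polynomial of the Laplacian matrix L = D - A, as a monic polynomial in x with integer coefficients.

With the vertex order [1, 2, 3, 4], the degrees are [2, 2, 2, 2], giving D = diag(2, 2, 2, 2) and L = D - A. Computing det(xI - L) by cofactor expansion (or equivalently via sum-over-permutations) gives x^4 - 8x^3 + 20x^2 - 16x. Since p(0) = det(-L) = 0, x divides p(x).

x^4 - 8x^3 + 20x^2 - 16x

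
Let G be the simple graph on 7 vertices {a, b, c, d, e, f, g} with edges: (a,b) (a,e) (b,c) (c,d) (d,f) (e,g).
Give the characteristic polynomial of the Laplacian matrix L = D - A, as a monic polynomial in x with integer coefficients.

x^7 - 12x^6 + 55x^5 - 120x^4 + 126x^3 - 56x^2 + 7x

With the vertex order [a, b, c, d, e, f, g], the degrees are [2, 2, 2, 2, 2, 1, 1], giving D = diag(2, 2, 2, 2, 2, 1, 1) and L = D - A. Computing det(xI - L) by cofactor expansion (or equivalently via sum-over-permutations) gives x^7 - 12x^6 + 55x^5 - 120x^4 + 126x^3 - 56x^2 + 7x. The coefficient of x^6 equals -trace(L) = -12, matching the sum of degrees. The eigenvalues sum to 12, which equals trace(L) = 2|E|.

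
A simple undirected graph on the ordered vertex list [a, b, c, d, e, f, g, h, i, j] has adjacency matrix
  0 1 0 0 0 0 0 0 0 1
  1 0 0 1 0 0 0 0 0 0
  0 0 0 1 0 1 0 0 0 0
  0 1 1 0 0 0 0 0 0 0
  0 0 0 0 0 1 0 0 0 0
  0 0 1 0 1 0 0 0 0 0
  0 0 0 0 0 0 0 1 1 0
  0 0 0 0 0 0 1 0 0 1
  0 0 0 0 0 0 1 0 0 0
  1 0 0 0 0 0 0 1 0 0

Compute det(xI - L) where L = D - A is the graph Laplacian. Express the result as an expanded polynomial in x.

Each diagonal entry of L is the vertex degree and each off-diagonal entry is -1 where an edge is present, 0 otherwise; in the order [a, b, c, d, e, f, g, h, i, j] the diagonal is [2, 2, 2, 2, 1, 2, 2, 2, 1, 2]. L has integer entries, so p(x) = det(xI - L) has integer coefficients. Expanding the determinant yields x^10 - 18x^9 + 136x^8 - 560x^7 + 1365x^6 - 2002x^5 + 1716x^4 - 792x^3 + 165x^2 - 10x. Since p(0) = det(-L) = 0, x divides p(x). By the matrix-tree theorem the graph has (1/10) * product of the nonzero eigenvalues = 1 spanning tree.

x^10 - 18x^9 + 136x^8 - 560x^7 + 1365x^6 - 2002x^5 + 1716x^4 - 792x^3 + 165x^2 - 10x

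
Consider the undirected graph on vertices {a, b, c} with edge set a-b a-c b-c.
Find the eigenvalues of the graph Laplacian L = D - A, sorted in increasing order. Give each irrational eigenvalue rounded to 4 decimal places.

Reading degrees in the order [a, b, c] gives [2, 2, 2]; set D = diag(2, 2, 2) and form L = D - A. The multiplicity of 0 as a Laplacian eigenvalue equals the number of connected components. The largest eigenvalue, 3, is at most the vertex count 3.

[0, 3, 3]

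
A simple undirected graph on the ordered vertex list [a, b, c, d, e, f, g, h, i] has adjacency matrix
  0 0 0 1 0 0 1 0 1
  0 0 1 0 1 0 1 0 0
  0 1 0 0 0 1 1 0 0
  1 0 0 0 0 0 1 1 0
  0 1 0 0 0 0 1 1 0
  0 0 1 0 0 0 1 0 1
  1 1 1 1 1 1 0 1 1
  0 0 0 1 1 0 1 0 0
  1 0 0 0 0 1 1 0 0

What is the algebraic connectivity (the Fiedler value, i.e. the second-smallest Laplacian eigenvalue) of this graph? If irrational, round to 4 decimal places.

1.5858

Each diagonal entry of L is the vertex degree and each off-diagonal entry is -1 where an edge is present, 0 otherwise; in the order [a, b, c, d, e, f, g, h, i] the diagonal is [3, 3, 3, 3, 3, 3, 8, 3, 3]. Computing the eigenvalues of L and sorting gives [0, 1.5858, 1.5858, 3, 3, 4.4142, 4.4142, 5, 9]. The Fiedler value lambda_2 = 1.5858 is strictly positive, so the graph is connected. By the matrix-tree theorem the graph has (1/9) * product of the nonzero eigenvalues = 2205 spanning trees. The eigenvalues sum to 32, which equals trace(L) = 2|E|.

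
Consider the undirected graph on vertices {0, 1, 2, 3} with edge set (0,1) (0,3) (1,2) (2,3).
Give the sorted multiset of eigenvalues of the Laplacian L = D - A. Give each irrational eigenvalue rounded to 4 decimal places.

[0, 2, 2, 4]

Reading degrees in the order [0, 1, 2, 3] gives [2, 2, 2, 2]; set D = diag(2, 2, 2, 2) and form L = D - A. The multiplicity of 0 as a Laplacian eigenvalue equals the number of connected components. The single zero eigenvalue shows the graph is connected. There is one zero in the spectrum, matching the 1 component. The eigenvalues sum to 8, which equals trace(L) = 2|E|.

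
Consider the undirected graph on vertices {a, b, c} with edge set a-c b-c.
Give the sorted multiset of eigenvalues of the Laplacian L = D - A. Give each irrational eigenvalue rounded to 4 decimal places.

Each diagonal entry of L is the vertex degree and each off-diagonal entry is -1 where an edge is present, 0 otherwise; in the order [a, b, c] the diagonal is [1, 1, 2]. Since every row of L sums to 0, the all-ones vector is in the kernel and 0 is an eigenvalue. There is one zero in the spectrum, matching the 1 component.

[0, 1, 3]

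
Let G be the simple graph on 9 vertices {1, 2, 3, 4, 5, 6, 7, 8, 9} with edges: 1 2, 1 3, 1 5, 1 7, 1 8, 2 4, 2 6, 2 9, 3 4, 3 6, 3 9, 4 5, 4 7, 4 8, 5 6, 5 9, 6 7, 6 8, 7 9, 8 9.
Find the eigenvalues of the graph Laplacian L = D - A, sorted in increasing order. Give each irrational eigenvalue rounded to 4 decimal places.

Each diagonal entry of L is the vertex degree and each off-diagonal entry is -1 where an edge is present, 0 otherwise; in the order [1, 2, 3, 4, 5, 6, 7, 8, 9] the diagonal is [5, 4, 4, 5, 4, 5, 4, 4, 5]. Since every row of L sums to 0, the all-ones vector is in the kernel and 0 is an eigenvalue. The single zero eigenvalue shows the graph is connected. By the matrix-tree theorem the graph has (1/9) * product of the nonzero eigenvalues = 32000 spanning trees.

[0, 4, 4, 4, 4, 5, 5, 5, 9]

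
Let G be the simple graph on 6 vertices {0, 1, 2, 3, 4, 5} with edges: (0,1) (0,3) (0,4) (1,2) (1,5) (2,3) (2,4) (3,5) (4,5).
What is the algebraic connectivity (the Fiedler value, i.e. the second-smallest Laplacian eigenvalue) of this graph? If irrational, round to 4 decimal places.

3

Reading degrees in the order [0, 1, 2, 3, 4, 5] gives [3, 3, 3, 3, 3, 3]; set D = diag(3, 3, 3, 3, 3, 3) and form L = D - A. Computing the eigenvalues of L and sorting gives [0, 3, 3, 3, 3, 6]. The Fiedler value lambda_2 = 3 is strictly positive, so the graph is connected. By the matrix-tree theorem the graph has (1/6) * product of the nonzero eigenvalues = 81 spanning trees. The eigenvalues sum to 18, which equals trace(L) = 2|E|.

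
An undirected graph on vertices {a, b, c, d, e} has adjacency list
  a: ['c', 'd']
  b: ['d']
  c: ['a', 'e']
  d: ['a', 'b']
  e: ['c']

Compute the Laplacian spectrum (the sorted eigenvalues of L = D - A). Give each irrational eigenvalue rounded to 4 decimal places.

[0, 0.3820, 1.3820, 2.6180, 3.6180]

Each diagonal entry of L is the vertex degree and each off-diagonal entry is -1 where an edge is present, 0 otherwise; in the order [a, b, c, d, e] the diagonal is [2, 1, 2, 2, 1]. Diagonalising L (or applying a numerical eigensolver to the 5x5 matrix) gives the spectrum above. The largest eigenvalue, 3.6180, is at most the vertex count 5.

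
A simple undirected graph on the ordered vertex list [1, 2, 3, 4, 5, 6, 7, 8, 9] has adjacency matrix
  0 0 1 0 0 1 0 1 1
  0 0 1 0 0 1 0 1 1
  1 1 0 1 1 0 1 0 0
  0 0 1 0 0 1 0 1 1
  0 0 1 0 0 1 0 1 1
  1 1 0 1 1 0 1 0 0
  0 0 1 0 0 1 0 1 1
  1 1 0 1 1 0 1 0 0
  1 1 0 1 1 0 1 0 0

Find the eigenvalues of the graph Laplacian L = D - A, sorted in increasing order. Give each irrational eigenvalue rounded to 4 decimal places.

[0, 4, 4, 4, 4, 5, 5, 5, 9]

With the vertex order [1, 2, 3, 4, 5, 6, 7, 8, 9], the degrees are [4, 4, 5, 4, 4, 5, 4, 5, 5], giving D = diag(4, 4, 5, 4, 4, 5, 4, 5, 5) and L = D - A. L is symmetric positive semidefinite, so every eigenvalue is real and nonnegative. The single zero eigenvalue shows the graph is connected. There is one zero in the spectrum, matching the 1 component.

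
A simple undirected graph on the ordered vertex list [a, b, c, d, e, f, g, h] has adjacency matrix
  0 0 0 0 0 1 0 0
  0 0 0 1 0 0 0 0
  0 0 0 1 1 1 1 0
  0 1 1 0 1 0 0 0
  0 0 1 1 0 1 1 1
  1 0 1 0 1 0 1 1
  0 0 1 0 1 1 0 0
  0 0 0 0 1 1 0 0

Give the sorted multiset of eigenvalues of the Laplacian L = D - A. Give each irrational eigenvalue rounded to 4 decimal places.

[0, 0.6159, 1.0905, 2.0567, 3.1539, 4.9234, 5.8701, 6.2893]

Reading degrees in the order [a, b, c, d, e, f, g, h] gives [1, 1, 4, 3, 5, 5, 3, 2]; set D = diag(1, 1, 4, 3, 5, 5, 3, 2) and form L = D - A. Since every row of L sums to 0, the all-ones vector is in the kernel and 0 is an eigenvalue. The eigenvalues sum to 24, which equals trace(L) = 2|E|.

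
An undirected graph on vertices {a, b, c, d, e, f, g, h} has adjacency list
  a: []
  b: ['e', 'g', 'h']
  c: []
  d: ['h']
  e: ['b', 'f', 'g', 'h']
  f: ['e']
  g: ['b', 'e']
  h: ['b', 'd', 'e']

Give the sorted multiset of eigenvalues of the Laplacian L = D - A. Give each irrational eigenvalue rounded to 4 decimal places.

[0, 0, 0, 0.6972, 1.1392, 2.7459, 4.3028, 5.1149]

Reading degrees in the order [a, b, c, d, e, f, g, h] gives [0, 3, 0, 1, 4, 1, 2, 3]; set D = diag(0, 3, 0, 1, 4, 1, 2, 3) and form L = D - A. Since every row of L sums to 0, the all-ones vector is in the kernel and 0 is an eigenvalue. The 3 zero eigenvalues correspond to the 3 connected components. The largest eigenvalue, 5.1149, is at most the vertex count 8.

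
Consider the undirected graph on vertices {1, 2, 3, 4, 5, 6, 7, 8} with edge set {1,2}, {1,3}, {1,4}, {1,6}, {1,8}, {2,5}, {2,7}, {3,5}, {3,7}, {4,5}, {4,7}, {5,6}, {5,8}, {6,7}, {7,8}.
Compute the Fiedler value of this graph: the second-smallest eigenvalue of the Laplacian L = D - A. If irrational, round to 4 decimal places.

3

Each diagonal entry of L is the vertex degree and each off-diagonal entry is -1 where an edge is present, 0 otherwise; in the order [1, 2, 3, 4, 5, 6, 7, 8] the diagonal is [5, 3, 3, 3, 5, 3, 5, 3]. The smallest Laplacian eigenvalue is always 0. The next one, lambda_2 = 3, measures how hard the graph is to disconnect: larger values mean better connectivity. There is one zero in the spectrum, matching the 1 component.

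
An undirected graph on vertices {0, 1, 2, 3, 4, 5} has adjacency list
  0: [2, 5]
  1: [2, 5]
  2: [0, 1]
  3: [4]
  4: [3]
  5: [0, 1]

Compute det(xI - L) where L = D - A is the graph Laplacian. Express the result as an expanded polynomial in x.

x^6 - 10x^5 + 36x^4 - 56x^3 + 32x^2

With the vertex order [0, 1, 2, 3, 4, 5], the degrees are [2, 2, 2, 1, 1, 2], giving D = diag(2, 2, 2, 1, 1, 2) and L = D - A. Computing det(xI - L) by cofactor expansion (or equivalently via sum-over-permutations) gives x^6 - 10x^5 + 36x^4 - 56x^3 + 32x^2. Since p(0) = det(-L) = 0, x divides p(x). There are 2 zeros in the spectrum, matching the 2 components.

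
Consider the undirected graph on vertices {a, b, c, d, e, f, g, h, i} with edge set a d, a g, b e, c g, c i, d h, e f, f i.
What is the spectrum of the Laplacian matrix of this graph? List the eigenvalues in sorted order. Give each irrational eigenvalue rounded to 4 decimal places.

With the vertex order [a, b, c, d, e, f, g, h, i], the degrees are [2, 1, 2, 2, 2, 2, 2, 1, 2], giving D = diag(2, 1, 2, 2, 2, 2, 2, 1, 2) and L = D - A. Since every row of L sums to 0, the all-ones vector is in the kernel and 0 is an eigenvalue. The single zero eigenvalue shows the graph is connected. By the matrix-tree theorem the graph has (1/9) * product of the nonzero eigenvalues = 1 spanning tree. The largest eigenvalue, 3.8794, is at most the vertex count 9.

[0, 0.1206, 0.4679, 1, 1.6527, 2.3473, 3, 3.5321, 3.8794]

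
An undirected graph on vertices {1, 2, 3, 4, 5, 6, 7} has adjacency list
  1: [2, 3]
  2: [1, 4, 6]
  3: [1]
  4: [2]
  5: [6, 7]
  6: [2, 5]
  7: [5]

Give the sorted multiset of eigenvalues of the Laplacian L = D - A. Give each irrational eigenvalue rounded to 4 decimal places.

Reading degrees in the order [1, 2, 3, 4, 5, 6, 7] gives [2, 3, 1, 1, 2, 2, 1]; set D = diag(2, 3, 1, 1, 2, 2, 1) and form L = D - A. Since every row of L sums to 0, the all-ones vector is in the kernel and 0 is an eigenvalue. There is one zero in the spectrum, matching the 1 component.

[0, 0.2603, 0.6262, 1.4055, 2.2742, 3.0996, 4.3342]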